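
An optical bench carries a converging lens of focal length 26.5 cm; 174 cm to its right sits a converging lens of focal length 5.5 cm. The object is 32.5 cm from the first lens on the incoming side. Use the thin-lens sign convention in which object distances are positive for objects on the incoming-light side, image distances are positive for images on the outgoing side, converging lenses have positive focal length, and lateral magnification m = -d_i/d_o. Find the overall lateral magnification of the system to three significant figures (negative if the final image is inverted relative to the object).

0.973

Applying the thin-lens equation to the first lens, 1/26.5 = 1/32.5 + 1/d_i1, which gives d_i1 = 143.542 cm.
Its lateral magnification is m_1 = -d_i1/d_o1 = -(143.542)/32.5 = -4.4167.
That image sits 30.458 cm in front of the second lens, so d_o2 = 30.458 cm.
Applying the thin-lens equation again with f_2 = 5.5 cm and d_o2 = 30.458 cm gives d_i2 = 6.712 cm.
m_2 = -(6.712)/(30.458) = -0.2204.
Overall magnification: m = m_1 m_2 = 0.9733.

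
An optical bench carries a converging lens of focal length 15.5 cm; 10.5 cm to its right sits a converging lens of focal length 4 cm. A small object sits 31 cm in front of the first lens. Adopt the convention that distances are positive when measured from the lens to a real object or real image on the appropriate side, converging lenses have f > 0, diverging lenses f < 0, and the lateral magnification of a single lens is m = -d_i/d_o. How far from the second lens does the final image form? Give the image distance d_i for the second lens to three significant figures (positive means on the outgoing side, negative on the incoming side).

3.35 cm

First lens: d_i1 = 1/(1/15.5 - 1/31) = 31.000 cm.
This image would form 31.000 cm past lens 1, i.e. 20.500 cm beyond lens 2, so it is a virtual object for lens 2: d_o2 = 10.5 - 31.000 = -20.500 cm.
Second lens: d_i2 = 1/(1/4 - 1/(-20.500)) = 3.347 cm.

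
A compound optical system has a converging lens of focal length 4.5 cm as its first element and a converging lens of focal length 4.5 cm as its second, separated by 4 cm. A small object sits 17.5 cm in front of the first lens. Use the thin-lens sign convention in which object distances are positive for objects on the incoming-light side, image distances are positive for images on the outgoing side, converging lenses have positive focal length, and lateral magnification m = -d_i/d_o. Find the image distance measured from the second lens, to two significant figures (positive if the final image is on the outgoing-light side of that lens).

Applying the thin-lens equation to the first lens, 1/4.5 = 1/17.5 + 1/d_i1, which gives d_i1 = 6.058 cm.
This image would form 6.058 cm past lens 1, i.e. 2.058 cm beyond lens 2, so it is a virtual object for lens 2: d_o2 = 4 - 6.058 = -2.058 cm.
Applying the thin-lens equation again with f_2 = 4.5 cm and d_o2 = -2.058 cm gives d_i2 = 1.412 cm.

1.4 cm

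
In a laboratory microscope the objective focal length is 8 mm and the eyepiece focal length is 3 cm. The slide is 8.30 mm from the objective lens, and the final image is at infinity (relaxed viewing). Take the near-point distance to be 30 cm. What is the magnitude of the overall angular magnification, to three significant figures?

Convert to cm: f_obj = 8 mm = 0.8 cm; d_o = 8.30 mm = 0.83 cm.
Objective: 1/d_i = 1/f_obj - 1/d_o = 1/0.8 - 1/0.83 = 0.04518 cm^-1, so d_i = 22.133 cm.
m_obj = -d_i/d_o = -22.133/0.83 = -26.667.
Eyepiece angular magnification (image at infinity): M_eye = D/f_e = 30/3 = 10.000.
Overall M = m_obj x M_eye = (-26.667)(10.000) = -266.67.
|M| = 266.67.

267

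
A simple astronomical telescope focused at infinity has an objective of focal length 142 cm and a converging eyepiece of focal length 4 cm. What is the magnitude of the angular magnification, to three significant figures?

35.5

|M| = f_obj/|f_eye| = 142/4 = 35.500.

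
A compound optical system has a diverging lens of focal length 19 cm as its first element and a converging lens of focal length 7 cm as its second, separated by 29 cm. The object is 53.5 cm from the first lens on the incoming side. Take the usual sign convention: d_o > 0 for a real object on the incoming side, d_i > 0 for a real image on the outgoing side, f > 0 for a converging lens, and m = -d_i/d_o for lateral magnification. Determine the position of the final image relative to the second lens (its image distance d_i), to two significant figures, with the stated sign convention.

8.4 cm

Applying the thin-lens equation to the first lens, 1/(-19) = 1/53.5 + 1/d_i1, which gives d_i1 = -14.021 cm.
With d_i1 < 0 the first image is virtual and lies on the object side; the object distance for lens 2 is d_o2 = 29 - (-14.021) = 43.021 cm.
Applying the thin-lens equation again with f_2 = 7 cm and d_o2 = 43.021 cm gives d_i2 = 8.360 cm.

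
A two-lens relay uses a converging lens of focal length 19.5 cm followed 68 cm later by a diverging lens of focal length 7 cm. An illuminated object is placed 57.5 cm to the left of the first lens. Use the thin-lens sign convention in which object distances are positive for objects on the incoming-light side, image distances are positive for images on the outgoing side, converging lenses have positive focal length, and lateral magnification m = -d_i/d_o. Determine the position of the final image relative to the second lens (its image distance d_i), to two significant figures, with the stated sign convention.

Lens 1: 1/d_i1 = 1/f_1 - 1/d_o1 = 1/19.5 - 1/57.5 = 0.03389 cm^-1, so d_i1 = 29.507 cm.
The intermediate image is 29.507 cm to the right of lens 1, so d_o2 = L - d_i1 = 68 - 29.507 = 38.493 cm.
Lens 2: 1/d_i2 = 1/f_2 - 1/d_o2 = 1/(-7) - 1/(38.493) = -0.16884 cm^-1, so d_i2 = -5.923 cm.

-5.9 cm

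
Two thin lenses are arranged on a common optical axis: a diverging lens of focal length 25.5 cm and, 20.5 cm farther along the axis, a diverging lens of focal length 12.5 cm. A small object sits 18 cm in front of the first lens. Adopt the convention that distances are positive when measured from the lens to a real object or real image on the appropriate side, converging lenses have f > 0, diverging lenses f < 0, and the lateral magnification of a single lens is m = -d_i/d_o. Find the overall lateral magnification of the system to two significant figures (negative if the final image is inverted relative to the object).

Applying the thin-lens equation to the first lens, 1/(-25.5) = 1/18 + 1/d_i1, which gives d_i1 = -10.552 cm.
Its lateral magnification is m_1 = -d_i1/d_o1 = -(-10.552)/18 = 0.5862.
With d_i1 < 0 the first image is virtual and lies on the object side; the object distance for lens 2 is d_o2 = 20.5 - (-10.552) = 31.052 cm.
Applying the thin-lens equation again with f_2 = -12.5 cm and d_o2 = 31.052 cm gives d_i2 = -8.912 cm.
m_2 = -(-8.912)/(31.052) = 0.2870.
The system's lateral magnification is m_1 m_2 = (0.5862)(0.2870) = 0.1683.

0.17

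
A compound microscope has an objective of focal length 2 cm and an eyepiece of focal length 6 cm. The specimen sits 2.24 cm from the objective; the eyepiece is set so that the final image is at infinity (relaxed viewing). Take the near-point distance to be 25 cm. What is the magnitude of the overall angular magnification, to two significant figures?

Objective: 1/d_i = 1/f_obj - 1/d_o = 1/2 - 1/2.24 = 0.05357 cm^-1, so d_i = 18.667 cm.
m_obj = -d_i/d_o = -18.667/2.24 = -8.333.
Eyepiece angular magnification (image at infinity): M_eye = D/f_e = 25/6 = 4.167.
Overall M = m_obj x M_eye = (-8.333)(4.167) = -34.72.
|M| = 34.72.

35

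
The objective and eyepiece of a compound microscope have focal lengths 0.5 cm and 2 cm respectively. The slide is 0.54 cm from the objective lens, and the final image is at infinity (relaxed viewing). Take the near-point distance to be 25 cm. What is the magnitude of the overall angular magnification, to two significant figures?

Objective: 1/d_i = 1/f_obj - 1/d_o = 1/0.5 - 1/0.54 = 0.14815 cm^-1, so d_i = 6.750 cm.
m_obj = -d_i/d_o = -6.750/0.54 = -12.500.
Eyepiece angular magnification (image at infinity): M_eye = D/f_e = 25/2 = 12.500.
Overall M = m_obj x M_eye = (-12.500)(12.500) = -156.25.
|M| = 156.25.

160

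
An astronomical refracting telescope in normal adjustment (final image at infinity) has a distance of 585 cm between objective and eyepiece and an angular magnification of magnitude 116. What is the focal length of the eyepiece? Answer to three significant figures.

5.00 cm

In normal adjustment the tube length equals f_obj + f_eye and |M| = f_obj/f_eye.
So f_obj = 116 f_eye and 116 f_eye + f_eye = 585 cm, giving f_eye = 585/117 = 5.000 cm and f_obj = 580.000 cm.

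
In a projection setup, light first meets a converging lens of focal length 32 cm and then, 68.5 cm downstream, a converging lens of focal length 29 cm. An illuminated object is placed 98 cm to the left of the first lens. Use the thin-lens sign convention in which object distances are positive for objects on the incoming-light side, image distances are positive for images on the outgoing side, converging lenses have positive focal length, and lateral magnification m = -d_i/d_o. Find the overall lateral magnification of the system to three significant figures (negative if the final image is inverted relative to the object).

-1.75

Applying the thin-lens equation to the first lens, 1/32 = 1/98 + 1/d_i1, which gives d_i1 = 47.515 cm.
Its lateral magnification is m_1 = -d_i1/d_o1 = -(47.515)/98 = -0.4848.
That image sits 20.985 cm in front of the second lens, so d_o2 = 20.985 cm.
Applying the thin-lens equation again with f_2 = 29 cm and d_o2 = 20.985 cm gives d_i2 = -75.926 cm.
m_2 = -(-75.926)/(20.985) = 3.6181.
Overall magnification: m = m_1 m_2 = -1.7543.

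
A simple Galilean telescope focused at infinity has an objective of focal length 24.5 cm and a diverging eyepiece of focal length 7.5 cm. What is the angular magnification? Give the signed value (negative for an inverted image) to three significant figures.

3.27

M = -f_obj/f_eye = -24.5/(-7.5) = 3.267.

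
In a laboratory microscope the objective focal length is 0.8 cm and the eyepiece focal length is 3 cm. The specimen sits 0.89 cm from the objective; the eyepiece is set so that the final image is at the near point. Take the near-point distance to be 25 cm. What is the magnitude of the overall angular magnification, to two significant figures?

83

Objective: 1/d_i = 1/f_obj - 1/d_o = 1/0.8 - 1/0.89 = 0.12640 cm^-1, so d_i = 7.911 cm.
m_obj = -d_i/d_o = -7.911/0.89 = -8.889.
Eyepiece angular magnification (image at near point): M_eye = 1 + D/f_e = 1 + 25/3 = 9.333.
Overall M = m_obj x M_eye = (-8.889)(9.333) = -82.96.
|M| = 82.96.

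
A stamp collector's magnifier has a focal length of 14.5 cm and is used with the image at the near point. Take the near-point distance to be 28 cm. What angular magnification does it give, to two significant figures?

M = 1 + D/f = 1 + 28/14.5 = 2.931.

2.9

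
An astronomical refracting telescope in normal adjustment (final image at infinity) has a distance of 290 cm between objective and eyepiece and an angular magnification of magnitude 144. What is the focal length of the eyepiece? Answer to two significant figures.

In normal adjustment the tube length equals f_obj + f_eye and |M| = f_obj/f_eye.
So f_obj = 144 f_eye and 144 f_eye + f_eye = 290 cm, giving f_eye = 290/145 = 2.000 cm and f_obj = 288.000 cm.

2.0 cm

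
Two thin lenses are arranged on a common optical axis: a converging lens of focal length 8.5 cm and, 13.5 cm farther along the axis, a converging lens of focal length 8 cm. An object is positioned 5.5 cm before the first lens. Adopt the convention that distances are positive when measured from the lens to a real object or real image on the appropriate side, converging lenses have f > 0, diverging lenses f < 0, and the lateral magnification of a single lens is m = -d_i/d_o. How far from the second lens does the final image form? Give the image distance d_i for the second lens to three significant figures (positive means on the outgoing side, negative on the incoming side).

Lens 1: 1/d_i1 = 1/f_1 - 1/d_o1 = 1/8.5 - 1/5.5 = -0.06417 cm^-1, so d_i1 = -15.583 cm.
With d_i1 < 0 the first image is virtual and lies on the object side; the object distance for lens 2 is d_o2 = 13.5 - (-15.583) = 29.083 cm.
Lens 2: 1/d_i2 = 1/f_2 - 1/d_o2 = 1/8 - 1/(29.083) = 0.09062 cm^-1, so d_i2 = 11.036 cm.

11.0 cm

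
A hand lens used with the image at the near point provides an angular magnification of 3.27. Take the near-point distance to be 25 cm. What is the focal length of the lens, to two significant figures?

For the image at the near point, M = 1 + D/f.
f = D/(M - 1) = 25/(3.27 - 1) = 11.013 cm.

11 cm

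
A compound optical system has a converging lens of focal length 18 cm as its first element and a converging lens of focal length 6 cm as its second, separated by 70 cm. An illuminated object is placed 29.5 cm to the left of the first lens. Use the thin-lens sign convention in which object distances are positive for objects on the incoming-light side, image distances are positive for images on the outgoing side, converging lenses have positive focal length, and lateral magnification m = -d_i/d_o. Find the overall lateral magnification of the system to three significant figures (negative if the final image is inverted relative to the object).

First lens: d_i1 = 1/(1/18 - 1/29.5) = 46.174 cm.
m_1 = -(46.174)/29.5 = -1.5652.
That image sits 23.826 cm in front of the second lens, so d_o2 = 23.826 cm.
Second lens: d_i2 = 1/(1/6 - 1/(23.826)) = 8.020 cm.
m_2 = -(8.020)/(23.826) = -0.3366.
Overall magnification: m = m_1 m_2 = 0.5268.

0.527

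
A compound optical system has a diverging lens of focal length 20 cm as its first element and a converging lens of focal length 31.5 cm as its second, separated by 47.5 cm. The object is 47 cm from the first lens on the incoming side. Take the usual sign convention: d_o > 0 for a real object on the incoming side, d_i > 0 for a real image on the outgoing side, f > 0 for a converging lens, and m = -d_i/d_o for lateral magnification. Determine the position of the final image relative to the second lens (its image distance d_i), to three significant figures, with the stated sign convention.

64.5 cm

Applying the thin-lens equation to the first lens, 1/(-20) = 1/47 + 1/d_i1, which gives d_i1 = -14.030 cm.
With d_i1 < 0 the first image is virtual and lies on the object side; the object distance for lens 2 is d_o2 = 47.5 - (-14.030) = 61.530 cm.
Applying the thin-lens equation again with f_2 = 31.5 cm and d_o2 = 61.530 cm gives d_i2 = 64.542 cm.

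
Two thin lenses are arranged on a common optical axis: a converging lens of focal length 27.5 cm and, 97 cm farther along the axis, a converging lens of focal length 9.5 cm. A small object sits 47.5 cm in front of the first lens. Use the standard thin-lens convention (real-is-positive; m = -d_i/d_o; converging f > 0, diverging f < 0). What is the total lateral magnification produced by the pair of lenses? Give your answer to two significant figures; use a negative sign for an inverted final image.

0.59

Applying the thin-lens equation to the first lens, 1/27.5 = 1/47.5 + 1/d_i1, which gives d_i1 = 65.312 cm.
Its lateral magnification is m_1 = -d_i1/d_o1 = -(65.312)/47.5 = -1.3750.
Object distance for lens 2: d_o2 = 97 - 65.312 = 31.688 cm.
Applying the thin-lens equation again with f_2 = 9.5 cm and d_o2 = 31.688 cm gives d_i2 = 13.568 cm.
m_2 = -(13.568)/(31.688) = -0.4282.
The system's lateral magnification is m_1 m_2 = (-1.3750)(-0.4282) = 0.5887.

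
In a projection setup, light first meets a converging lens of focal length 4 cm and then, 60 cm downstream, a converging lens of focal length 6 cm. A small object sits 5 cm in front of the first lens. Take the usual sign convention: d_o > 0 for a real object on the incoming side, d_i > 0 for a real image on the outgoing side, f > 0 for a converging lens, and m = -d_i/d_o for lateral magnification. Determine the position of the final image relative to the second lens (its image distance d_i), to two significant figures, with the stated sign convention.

Lens 1: 1/d_i1 = 1/f_1 - 1/d_o1 = 1/4 - 1/5 = 0.05000 cm^-1, so d_i1 = 20.000 cm.
The intermediate image is 20.000 cm to the right of lens 1, so d_o2 = L - d_i1 = 60 - 20.000 = 40.000 cm.
Lens 2: 1/d_i2 = 1/f_2 - 1/d_o2 = 1/6 - 1/(40.000) = 0.14167 cm^-1, so d_i2 = 7.059 cm.

7.1 cm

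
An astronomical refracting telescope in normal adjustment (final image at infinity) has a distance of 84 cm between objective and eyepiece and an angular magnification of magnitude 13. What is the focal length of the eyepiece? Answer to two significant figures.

In normal adjustment the tube length equals f_obj + f_eye and |M| = f_obj/f_eye.
So f_obj = 13 f_eye and 13 f_eye + f_eye = 84 cm, giving f_eye = 84/14 = 6.000 cm and f_obj = 78.000 cm.

6.0 cm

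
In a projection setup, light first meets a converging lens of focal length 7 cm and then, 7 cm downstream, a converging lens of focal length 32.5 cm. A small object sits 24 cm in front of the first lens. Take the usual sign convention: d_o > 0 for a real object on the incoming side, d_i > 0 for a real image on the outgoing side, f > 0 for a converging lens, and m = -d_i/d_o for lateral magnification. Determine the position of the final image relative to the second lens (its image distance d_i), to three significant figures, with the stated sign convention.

Lens 1: 1/d_i1 = 1/f_1 - 1/d_o1 = 1/7 - 1/24 = 0.10119 cm^-1, so d_i1 = 9.882 cm.
This image would form 9.882 cm past lens 1, i.e. 2.882 cm beyond lens 2, so it is a virtual object for lens 2: d_o2 = 7 - 9.882 = -2.882 cm.
Lens 2: 1/d_i2 = 1/f_2 - 1/d_o2 = 1/32.5 - 1/(-2.882) = 0.37771 cm^-1, so d_i2 = 2.648 cm.

2.65 cm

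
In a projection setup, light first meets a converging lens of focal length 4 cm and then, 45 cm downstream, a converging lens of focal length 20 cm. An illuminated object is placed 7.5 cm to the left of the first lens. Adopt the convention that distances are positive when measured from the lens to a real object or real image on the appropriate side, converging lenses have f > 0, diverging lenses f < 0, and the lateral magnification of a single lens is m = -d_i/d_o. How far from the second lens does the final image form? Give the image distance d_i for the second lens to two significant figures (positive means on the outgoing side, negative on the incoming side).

Applying the thin-lens equation to the first lens, 1/4 = 1/7.5 + 1/d_i1, which gives d_i1 = 8.571 cm.
That image sits 36.429 cm in front of the second lens, so d_o2 = 36.429 cm.
Applying the thin-lens equation again with f_2 = 20 cm and d_o2 = 36.429 cm gives d_i2 = 44.348 cm.

44 cm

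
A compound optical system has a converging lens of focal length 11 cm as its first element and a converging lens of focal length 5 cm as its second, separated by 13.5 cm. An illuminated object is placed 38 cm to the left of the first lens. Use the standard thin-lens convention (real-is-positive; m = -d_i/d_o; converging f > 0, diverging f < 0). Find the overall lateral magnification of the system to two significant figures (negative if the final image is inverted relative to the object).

Applying the thin-lens equation to the first lens, 1/11 = 1/38 + 1/d_i1, which gives d_i1 = 15.481 cm.
Its lateral magnification is m_1 = -d_i1/d_o1 = -(15.481)/38 = -0.4074.
Since 15.481 cm > 13.5 cm, the first image lies past the second lens and serves as a virtual object: d_o2 = L - d_i1 = -1.981 cm.
Applying the thin-lens equation again with f_2 = 5 cm and d_o2 = -1.981 cm gives d_i2 = 1.419 cm.
m_2 = -(1.419)/(-1.981) = 0.7162.
The system's lateral magnification is m_1 m_2 = (-0.4074)(0.7162) = -0.2918.

-0.29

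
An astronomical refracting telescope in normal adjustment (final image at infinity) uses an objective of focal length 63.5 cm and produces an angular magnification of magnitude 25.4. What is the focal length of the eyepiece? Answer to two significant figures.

2.5 cm

|M| = f_obj/f_eye, so f_eye = f_obj/|M| = 63.5/25.4 = 2.500 cm.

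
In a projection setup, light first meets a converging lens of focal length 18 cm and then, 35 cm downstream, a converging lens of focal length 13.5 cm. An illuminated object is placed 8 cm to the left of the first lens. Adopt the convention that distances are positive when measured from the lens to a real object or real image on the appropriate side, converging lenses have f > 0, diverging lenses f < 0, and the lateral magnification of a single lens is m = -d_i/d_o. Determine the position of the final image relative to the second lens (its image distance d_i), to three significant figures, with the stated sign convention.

18.6 cm

Lens 1: 1/d_i1 = 1/f_1 - 1/d_o1 = 1/18 - 1/8 = -0.06944 cm^-1, so d_i1 = -14.400 cm.
The intermediate image is virtual, 14.400 cm to the left of lens 1, so d_o2 = L - d_i1 = 35 - (-14.400) = 49.400 cm.
Lens 2: 1/d_i2 = 1/f_2 - 1/d_o2 = 1/13.5 - 1/(49.400) = 0.05383 cm^-1, so d_i2 = 18.577 cm.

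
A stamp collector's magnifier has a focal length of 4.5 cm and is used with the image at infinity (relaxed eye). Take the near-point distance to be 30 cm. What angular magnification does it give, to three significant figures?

6.67

M = D/f = 30/4.5 = 6.667.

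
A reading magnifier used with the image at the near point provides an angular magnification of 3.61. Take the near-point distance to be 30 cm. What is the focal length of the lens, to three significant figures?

For the image at the near point, M = 1 + D/f.
f = D/(M - 1) = 30/(3.61 - 1) = 11.494 cm.

11.5 cm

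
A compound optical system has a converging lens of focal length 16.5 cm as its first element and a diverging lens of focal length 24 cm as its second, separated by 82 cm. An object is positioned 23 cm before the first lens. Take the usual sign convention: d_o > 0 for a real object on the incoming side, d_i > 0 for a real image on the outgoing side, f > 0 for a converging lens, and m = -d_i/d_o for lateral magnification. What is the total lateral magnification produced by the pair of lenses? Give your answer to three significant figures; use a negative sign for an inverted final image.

Applying the thin-lens equation to the first lens, 1/16.5 = 1/23 + 1/d_i1, which gives d_i1 = 58.385 cm.
Its lateral magnification is m_1 = -d_i1/d_o1 = -(58.385)/23 = -2.5385.
That image sits 23.615 cm in front of the second lens, so d_o2 = 23.615 cm.
Applying the thin-lens equation again with f_2 = -24 cm and d_o2 = 23.615 cm gives d_i2 = -11.903 cm.
m_2 = -(-11.903)/(23.615) = 0.5040.
Overall magnification: m = m_1 m_2 = -1.2795.

-1.28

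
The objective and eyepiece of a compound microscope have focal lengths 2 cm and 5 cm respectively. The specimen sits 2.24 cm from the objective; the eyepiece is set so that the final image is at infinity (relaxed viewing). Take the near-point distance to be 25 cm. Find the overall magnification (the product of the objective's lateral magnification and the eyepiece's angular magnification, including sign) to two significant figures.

Objective: 1/d_i = 1/f_obj - 1/d_o = 1/2 - 1/2.24 = 0.05357 cm^-1, so d_i = 18.667 cm.
m_obj = -d_i/d_o = -18.667/2.24 = -8.333.
Eyepiece angular magnification (image at infinity): M_eye = D/f_e = 25/5 = 5.000.
Overall M = m_obj x M_eye = (-8.333)(5.000) = -41.67.

-42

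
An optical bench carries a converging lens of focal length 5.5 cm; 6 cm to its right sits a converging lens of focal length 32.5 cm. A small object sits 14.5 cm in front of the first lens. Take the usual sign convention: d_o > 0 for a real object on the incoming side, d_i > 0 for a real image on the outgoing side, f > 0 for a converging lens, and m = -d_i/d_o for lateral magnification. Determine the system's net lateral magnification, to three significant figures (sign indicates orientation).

First lens: d_i1 = 1/(1/5.5 - 1/14.5) = 8.861 cm.
m_1 = -(8.861)/14.5 = -0.6111.
Since 8.861 cm > 6 cm, the first image lies past the second lens and serves as a virtual object: d_o2 = L - d_i1 = -2.861 cm.
Second lens: d_i2 = 1/(1/32.5 - 1/(-2.861)) = 2.630 cm.
m_2 = -(2.630)/(-2.861) = 0.9191.
Overall magnification: m = m_1 m_2 = -0.5617.

-0.562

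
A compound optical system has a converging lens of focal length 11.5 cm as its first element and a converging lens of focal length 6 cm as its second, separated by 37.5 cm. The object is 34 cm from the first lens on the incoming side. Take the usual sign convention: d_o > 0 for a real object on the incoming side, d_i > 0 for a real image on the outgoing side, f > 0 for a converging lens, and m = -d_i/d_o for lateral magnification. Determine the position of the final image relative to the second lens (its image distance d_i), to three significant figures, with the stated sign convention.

8.55 cm

Lens 1: 1/d_i1 = 1/f_1 - 1/d_o1 = 1/11.5 - 1/34 = 0.05754 cm^-1, so d_i1 = 17.378 cm.
The intermediate image is 17.378 cm to the right of lens 1, so d_o2 = L - d_i1 = 37.5 - 17.378 = 20.122 cm.
Lens 2: 1/d_i2 = 1/f_2 - 1/d_o2 = 1/6 - 1/(20.122) = 0.11697 cm^-1, so d_i2 = 8.549 cm.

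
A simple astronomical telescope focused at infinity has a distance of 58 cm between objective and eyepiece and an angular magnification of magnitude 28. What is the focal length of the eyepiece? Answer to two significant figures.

2.0 cm

In normal adjustment the tube length equals f_obj + f_eye and |M| = f_obj/f_eye.
So f_obj = 28 f_eye and 28 f_eye + f_eye = 58 cm, giving f_eye = 58/29 = 2.000 cm and f_obj = 56.000 cm.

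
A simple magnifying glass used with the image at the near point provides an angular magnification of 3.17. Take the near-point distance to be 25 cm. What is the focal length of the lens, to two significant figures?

12 cm

For the image at the near point, M = 1 + D/f.
f = D/(M - 1) = 25/(3.17 - 1) = 11.521 cm.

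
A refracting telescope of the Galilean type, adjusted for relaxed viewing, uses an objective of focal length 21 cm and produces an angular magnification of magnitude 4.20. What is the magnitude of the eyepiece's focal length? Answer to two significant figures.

5.0 cm

|M| = f_obj/|f_eye|, so |f_eye| = f_obj/|M| = 21/4.2 = 5.000 cm.
(The eyepiece is diverging, so its signed focal length is -5.000 cm.)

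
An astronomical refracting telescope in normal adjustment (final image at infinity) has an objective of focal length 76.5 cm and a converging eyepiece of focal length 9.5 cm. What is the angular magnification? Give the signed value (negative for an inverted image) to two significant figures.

M = -f_obj/f_eye = -76.5/(9.5) = -8.053.

-8.1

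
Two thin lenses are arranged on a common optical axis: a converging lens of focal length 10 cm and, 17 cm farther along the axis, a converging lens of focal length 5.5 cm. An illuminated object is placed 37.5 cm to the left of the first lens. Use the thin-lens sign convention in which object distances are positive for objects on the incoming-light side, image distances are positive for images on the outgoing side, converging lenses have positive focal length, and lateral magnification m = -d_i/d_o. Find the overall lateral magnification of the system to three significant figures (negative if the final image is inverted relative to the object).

-0.936

Applying the thin-lens equation to the first lens, 1/10 = 1/37.5 + 1/d_i1, which gives d_i1 = 13.636 cm.
Its lateral magnification is m_1 = -d_i1/d_o1 = -(13.636)/37.5 = -0.3636.
The intermediate image is 13.636 cm to the right of lens 1, so d_o2 = L - d_i1 = 17 - 13.636 = 3.364 cm.
Applying the thin-lens equation again with f_2 = 5.5 cm and d_o2 = 3.364 cm gives d_i2 = -8.660 cm.
m_2 = -(-8.660)/(3.364) = 2.5745.
The system's lateral magnification is m_1 m_2 = (-0.3636)(2.5745) = -0.9362.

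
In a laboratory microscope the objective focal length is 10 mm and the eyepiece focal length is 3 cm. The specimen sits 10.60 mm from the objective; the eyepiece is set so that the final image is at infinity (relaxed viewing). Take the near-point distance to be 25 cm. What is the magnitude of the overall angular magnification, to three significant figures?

Convert to cm: f_obj = 10 mm = 1 cm; d_o = 10.60 mm = 1.06 cm.
Objective: 1/d_i = 1/f_obj - 1/d_o = 1/1 - 1/1.06 = 0.05660 cm^-1, so d_i = 17.667 cm.
m_obj = -d_i/d_o = -17.667/1.06 = -16.667.
Eyepiece angular magnification (image at infinity): M_eye = D/f_e = 25/3 = 8.333.
Overall M = m_obj x M_eye = (-16.667)(8.333) = -138.89.
|M| = 138.89.

139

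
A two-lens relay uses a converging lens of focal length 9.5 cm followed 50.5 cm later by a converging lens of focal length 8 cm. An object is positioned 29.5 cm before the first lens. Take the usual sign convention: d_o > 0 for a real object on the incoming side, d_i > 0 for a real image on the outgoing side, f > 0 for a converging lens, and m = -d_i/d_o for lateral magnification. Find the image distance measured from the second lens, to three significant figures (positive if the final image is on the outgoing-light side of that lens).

Applying the thin-lens equation to the first lens, 1/9.5 = 1/29.5 + 1/d_i1, which gives d_i1 = 14.012 cm.
Object distance for lens 2: d_o2 = 50.5 - 14.012 = 36.487 cm.
Applying the thin-lens equation again with f_2 = 8 cm and d_o2 = 36.487 cm gives d_i2 = 10.247 cm.

10.2 cm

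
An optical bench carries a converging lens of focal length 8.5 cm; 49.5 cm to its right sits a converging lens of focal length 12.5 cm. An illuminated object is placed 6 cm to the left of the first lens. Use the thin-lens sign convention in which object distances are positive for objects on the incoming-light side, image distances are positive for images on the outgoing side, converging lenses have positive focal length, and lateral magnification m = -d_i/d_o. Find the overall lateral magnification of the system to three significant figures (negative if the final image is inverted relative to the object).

First lens: d_i1 = 1/(1/8.5 - 1/6) = -20.400 cm.
m_1 = -(-20.400)/6 = 3.4000.
The intermediate image is virtual, 20.400 cm to the left of lens 1, so d_o2 = L - d_i1 = 49.5 - (-20.400) = 69.900 cm.
Second lens: d_i2 = 1/(1/12.5 - 1/(69.900)) = 15.222 cm.
m_2 = -(15.222)/(69.900) = -0.2178.
The system's lateral magnification is m_1 m_2 = (3.4000)(-0.2178) = -0.7404.

-0.740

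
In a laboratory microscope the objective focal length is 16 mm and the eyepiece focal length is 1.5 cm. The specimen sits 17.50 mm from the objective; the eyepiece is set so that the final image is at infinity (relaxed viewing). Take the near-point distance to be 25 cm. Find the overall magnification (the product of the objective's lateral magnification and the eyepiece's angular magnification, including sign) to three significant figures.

Convert to cm: f_obj = 16 mm = 1.6 cm; d_o = 17.50 mm = 1.75 cm.
Objective: 1/d_i = 1/f_obj - 1/d_o = 1/1.6 - 1/1.75 = 0.05357 cm^-1, so d_i = 18.667 cm.
m_obj = -d_i/d_o = -18.667/1.75 = -10.667.
Eyepiece angular magnification (image at infinity): M_eye = D/f_e = 25/1.5 = 16.667.
Overall M = m_obj x M_eye = (-10.667)(16.667) = -177.78.

-178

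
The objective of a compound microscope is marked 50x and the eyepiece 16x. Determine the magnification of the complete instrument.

The overall magnification of a compound microscope is the product of the objective and eyepiece magnifications:
M = M_obj x M_eye = 50 x 16 = 800.

800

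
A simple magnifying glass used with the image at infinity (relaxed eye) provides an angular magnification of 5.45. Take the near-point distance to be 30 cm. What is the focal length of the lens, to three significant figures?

5.50 cm

For the image at infinity, M = D/f.
f = D/M = 30/5.45 = 5.505 cm.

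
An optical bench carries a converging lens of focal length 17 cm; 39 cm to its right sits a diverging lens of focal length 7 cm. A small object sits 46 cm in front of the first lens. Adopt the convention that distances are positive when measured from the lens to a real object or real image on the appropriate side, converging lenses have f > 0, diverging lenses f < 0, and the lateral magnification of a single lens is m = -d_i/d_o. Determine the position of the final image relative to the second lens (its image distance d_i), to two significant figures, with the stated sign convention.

Applying the thin-lens equation to the first lens, 1/17 = 1/46 + 1/d_i1, which gives d_i1 = 26.966 cm.
Object distance for lens 2: d_o2 = 39 - 26.966 = 12.034 cm.
Applying the thin-lens equation again with f_2 = -7 cm and d_o2 = 12.034 cm gives d_i2 = -4.426 cm.

-4.4 cm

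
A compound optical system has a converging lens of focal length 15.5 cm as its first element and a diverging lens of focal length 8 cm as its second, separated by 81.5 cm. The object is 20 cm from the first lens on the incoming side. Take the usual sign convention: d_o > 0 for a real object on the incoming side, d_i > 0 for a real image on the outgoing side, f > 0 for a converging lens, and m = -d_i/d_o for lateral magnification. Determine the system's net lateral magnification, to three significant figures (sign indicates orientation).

Applying the thin-lens equation to the first lens, 1/15.5 = 1/20 + 1/d_i1, which gives d_i1 = 68.889 cm.
Its lateral magnification is m_1 = -d_i1/d_o1 = -(68.889)/20 = -3.4444.
Object distance for lens 2: d_o2 = 81.5 - 68.889 = 12.611 cm.
Applying the thin-lens equation again with f_2 = -8 cm and d_o2 = 12.611 cm gives d_i2 = -4.895 cm.
m_2 = -(-4.895)/(12.611) = 0.3881.
Overall magnification: m = m_1 m_2 = -1.3369.

-1.34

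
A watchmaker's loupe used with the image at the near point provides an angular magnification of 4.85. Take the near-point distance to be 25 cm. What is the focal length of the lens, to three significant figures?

6.49 cm

For the image at the near point, M = 1 + D/f.
f = D/(M - 1) = 25/(4.85 - 1) = 6.494 cm.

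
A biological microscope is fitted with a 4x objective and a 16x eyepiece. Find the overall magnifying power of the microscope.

The overall magnification of a compound microscope is the product of the objective and eyepiece magnifications:
M = M_obj x M_eye = 4 x 16 = 64.

64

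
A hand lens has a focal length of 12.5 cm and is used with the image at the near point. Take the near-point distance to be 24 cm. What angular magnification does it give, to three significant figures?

2.92

M = 1 + D/f = 1 + 24/12.5 = 2.920.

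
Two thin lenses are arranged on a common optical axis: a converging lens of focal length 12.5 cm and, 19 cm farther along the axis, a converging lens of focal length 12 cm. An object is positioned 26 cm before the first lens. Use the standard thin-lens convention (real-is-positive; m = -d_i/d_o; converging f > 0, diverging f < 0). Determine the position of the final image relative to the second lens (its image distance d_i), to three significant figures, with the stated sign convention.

Applying the thin-lens equation to the first lens, 1/12.5 = 1/26 + 1/d_i1, which gives d_i1 = 24.074 cm.
This image would form 24.074 cm past lens 1, i.e. 5.074 cm beyond lens 2, so it is a virtual object for lens 2: d_o2 = 19 - 24.074 = -5.074 cm.
Applying the thin-lens equation again with f_2 = 12 cm and d_o2 = -5.074 cm gives d_i2 = 3.566 cm.

3.57 cm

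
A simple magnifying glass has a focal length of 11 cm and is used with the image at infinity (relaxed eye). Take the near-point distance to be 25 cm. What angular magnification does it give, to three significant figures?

M = D/f = 25/11 = 2.273.

2.27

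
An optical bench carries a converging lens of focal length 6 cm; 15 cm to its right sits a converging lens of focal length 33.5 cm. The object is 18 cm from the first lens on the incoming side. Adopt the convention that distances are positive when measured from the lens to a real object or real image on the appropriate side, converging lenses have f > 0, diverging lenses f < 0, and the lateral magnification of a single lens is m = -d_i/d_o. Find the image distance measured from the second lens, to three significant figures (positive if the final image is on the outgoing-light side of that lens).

-7.31 cm

Lens 1: 1/d_i1 = 1/f_1 - 1/d_o1 = 1/6 - 1/18 = 0.11111 cm^-1, so d_i1 = 9.000 cm.
Object distance for lens 2: d_o2 = 15 - 9.000 = 6.000 cm.
Lens 2: 1/d_i2 = 1/f_2 - 1/d_o2 = 1/33.5 - 1/(6.000) = -0.13682 cm^-1, so d_i2 = -7.309 cm.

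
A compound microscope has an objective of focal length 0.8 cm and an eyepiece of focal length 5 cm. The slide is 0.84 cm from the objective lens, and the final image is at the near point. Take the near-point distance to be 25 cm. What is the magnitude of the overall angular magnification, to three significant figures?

Objective: 1/d_i = 1/f_obj - 1/d_o = 1/0.8 - 1/0.84 = 0.05952 cm^-1, so d_i = 16.800 cm.
m_obj = -d_i/d_o = -16.800/0.84 = -20.000.
Eyepiece angular magnification (image at near point): M_eye = 1 + D/f_e = 1 + 25/5 = 6.000.
Overall M = m_obj x M_eye = (-20.000)(6.000) = -120.00.
|M| = 120.00.

120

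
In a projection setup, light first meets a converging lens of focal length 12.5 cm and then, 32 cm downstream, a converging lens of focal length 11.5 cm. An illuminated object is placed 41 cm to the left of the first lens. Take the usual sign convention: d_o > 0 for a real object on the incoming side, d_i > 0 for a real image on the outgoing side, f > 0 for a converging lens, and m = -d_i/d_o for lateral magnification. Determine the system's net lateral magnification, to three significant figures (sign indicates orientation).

2.00

Lens 1: 1/d_i1 = 1/f_1 - 1/d_o1 = 1/12.5 - 1/41 = 0.05561 cm^-1, so d_i1 = 17.982 cm.
m_1 = -(17.982)/41 = -0.4386.
The intermediate image is 17.982 cm to the right of lens 1, so d_o2 = L - d_i1 = 32 - 17.982 = 14.018 cm.
Lens 2: 1/d_i2 = 1/f_2 - 1/d_o2 = 1/11.5 - 1/(14.018) = 0.01562 cm^-1, so d_i2 = 64.031 cm.
m_2 = -(64.031)/(14.018) = -4.5679.
Total m = m_1 x m_2 = (-0.4386)(-4.5679) = 2.0035.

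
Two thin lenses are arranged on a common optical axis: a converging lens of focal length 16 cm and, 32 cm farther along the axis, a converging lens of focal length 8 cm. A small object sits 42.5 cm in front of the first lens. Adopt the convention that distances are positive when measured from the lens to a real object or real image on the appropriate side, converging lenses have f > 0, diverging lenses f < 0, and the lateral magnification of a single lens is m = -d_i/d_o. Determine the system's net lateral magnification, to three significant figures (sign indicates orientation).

-2.91

First lens: d_i1 = 1/(1/16 - 1/42.5) = 25.660 cm.
m_1 = -(25.660)/42.5 = -0.6038.
That image sits 6.340 cm in front of the second lens, so d_o2 = 6.340 cm.
Second lens: d_i2 = 1/(1/8 - 1/(6.340)) = -30.545 cm.
m_2 = -(-30.545)/(6.340) = 4.8182.
The system's lateral magnification is m_1 m_2 = (-0.6038)(4.8182) = -2.9091.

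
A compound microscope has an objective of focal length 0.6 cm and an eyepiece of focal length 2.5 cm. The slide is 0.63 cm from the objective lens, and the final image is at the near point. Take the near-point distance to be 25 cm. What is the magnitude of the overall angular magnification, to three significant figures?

220

Objective: 1/d_i = 1/f_obj - 1/d_o = 1/0.6 - 1/0.63 = 0.07937 cm^-1, so d_i = 12.600 cm.
m_obj = -d_i/d_o = -12.600/0.63 = -20.000.
Eyepiece angular magnification (image at near point): M_eye = 1 + D/f_e = 1 + 25/2.5 = 11.000.
Overall M = m_obj x M_eye = (-20.000)(11.000) = -220.00.
|M| = 220.00.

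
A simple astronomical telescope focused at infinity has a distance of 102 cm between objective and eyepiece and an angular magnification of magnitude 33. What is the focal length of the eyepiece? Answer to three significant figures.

3.00 cm

In normal adjustment the tube length equals f_obj + f_eye and |M| = f_obj/f_eye.
So f_obj = 33 f_eye and 33 f_eye + f_eye = 102 cm, giving f_eye = 102/34 = 3.000 cm and f_obj = 99.000 cm.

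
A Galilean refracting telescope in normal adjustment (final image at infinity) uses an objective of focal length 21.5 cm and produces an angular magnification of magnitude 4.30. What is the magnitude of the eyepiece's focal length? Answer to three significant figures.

5.00 cm

|M| = f_obj/|f_eye|, so |f_eye| = f_obj/|M| = 21.5/4.3 = 5.000 cm.
(The eyepiece is diverging, so its signed focal length is -5.000 cm.)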